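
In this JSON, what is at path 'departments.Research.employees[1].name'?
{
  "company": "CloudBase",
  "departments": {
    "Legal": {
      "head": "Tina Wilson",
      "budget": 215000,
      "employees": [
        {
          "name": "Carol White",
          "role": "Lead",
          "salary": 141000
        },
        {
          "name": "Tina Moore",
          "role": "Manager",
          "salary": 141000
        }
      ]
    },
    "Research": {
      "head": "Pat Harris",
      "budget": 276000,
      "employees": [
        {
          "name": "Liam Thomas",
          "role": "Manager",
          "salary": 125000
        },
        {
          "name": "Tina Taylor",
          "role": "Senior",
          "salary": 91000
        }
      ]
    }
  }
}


Path: departments.Research.employees[1].name

Navigate:
  -> departments
  -> Research
  -> employees[1].name = 'Tina Taylor'

Tina Taylor


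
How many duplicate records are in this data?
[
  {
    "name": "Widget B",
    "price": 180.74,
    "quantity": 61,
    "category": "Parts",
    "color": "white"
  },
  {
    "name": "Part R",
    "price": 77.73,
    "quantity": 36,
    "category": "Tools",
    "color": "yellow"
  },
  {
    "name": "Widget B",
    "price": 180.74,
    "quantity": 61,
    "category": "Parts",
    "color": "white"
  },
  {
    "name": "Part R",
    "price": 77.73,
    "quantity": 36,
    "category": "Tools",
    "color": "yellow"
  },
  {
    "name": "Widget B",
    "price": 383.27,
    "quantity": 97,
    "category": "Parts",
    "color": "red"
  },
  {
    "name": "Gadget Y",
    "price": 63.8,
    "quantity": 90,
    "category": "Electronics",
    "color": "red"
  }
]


Checking 6 records for duplicates:

  Row 1: Widget B ($180.74, qty 61)
  Row 2: Part R ($77.73, qty 36)
  Row 3: Widget B ($180.74, qty 61) <-- DUPLICATE
  Row 4: Part R ($77.73, qty 36) <-- DUPLICATE
  Row 5: Widget B ($383.27, qty 97)
  Row 6: Gadget Y ($63.8, qty 90)

Duplicates found: 2
Unique records: 4

2 duplicates, 4 unique


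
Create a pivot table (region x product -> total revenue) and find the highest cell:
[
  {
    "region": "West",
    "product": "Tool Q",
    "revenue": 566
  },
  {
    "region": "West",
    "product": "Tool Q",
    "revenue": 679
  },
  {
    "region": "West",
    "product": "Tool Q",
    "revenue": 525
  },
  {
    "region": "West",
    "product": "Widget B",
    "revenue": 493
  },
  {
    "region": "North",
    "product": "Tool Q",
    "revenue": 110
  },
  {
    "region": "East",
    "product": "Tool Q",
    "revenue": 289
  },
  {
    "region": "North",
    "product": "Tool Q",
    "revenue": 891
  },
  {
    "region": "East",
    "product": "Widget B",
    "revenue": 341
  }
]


Pivot: region (rows) x product (columns) -> total revenue

     Tool Q        Widget B    
East           289           341  
North         1001             0  
West          1770           493  

Highest: West / Tool Q = $1770

West / Tool Q = $1770


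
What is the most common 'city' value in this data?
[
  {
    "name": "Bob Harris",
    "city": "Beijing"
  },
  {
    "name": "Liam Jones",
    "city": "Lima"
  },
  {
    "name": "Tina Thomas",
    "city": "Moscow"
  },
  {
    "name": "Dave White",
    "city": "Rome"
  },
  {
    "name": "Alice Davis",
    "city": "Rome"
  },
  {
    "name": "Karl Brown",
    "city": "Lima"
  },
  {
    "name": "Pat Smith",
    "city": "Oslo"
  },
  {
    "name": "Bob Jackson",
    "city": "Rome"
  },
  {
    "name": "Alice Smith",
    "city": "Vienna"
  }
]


Counting 'city' values across 9 records:

  Rome: 3 ###
  Lima: 2 ##
  Beijing: 1 #
  Moscow: 1 #
  Oslo: 1 #
  Vienna: 1 #

Most common: Rome (3 times)

Rome (3 times)


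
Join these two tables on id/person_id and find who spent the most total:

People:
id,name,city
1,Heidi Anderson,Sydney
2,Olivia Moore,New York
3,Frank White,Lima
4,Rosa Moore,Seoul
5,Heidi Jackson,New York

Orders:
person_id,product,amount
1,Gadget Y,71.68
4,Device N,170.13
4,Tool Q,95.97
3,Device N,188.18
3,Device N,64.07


Join on: people.id = orders.person_id

Joined rows:
  Heidi Anderson (Sydney) bought Gadget Y for $71.68
  Rosa Moore (Seoul) bought Device N for $170.13
  Rosa Moore (Seoul) bought Tool Q for $95.97
  Frank White (Lima) bought Device N for $188.18
  Frank White (Lima) bought Device N for $64.07

Total per person:
  Rosa Moore: $266.10
  Frank White: $252.25
  Heidi Anderson: $71.68

Top spender: Rosa Moore ($266.10)

Rosa Moore ($266.10)


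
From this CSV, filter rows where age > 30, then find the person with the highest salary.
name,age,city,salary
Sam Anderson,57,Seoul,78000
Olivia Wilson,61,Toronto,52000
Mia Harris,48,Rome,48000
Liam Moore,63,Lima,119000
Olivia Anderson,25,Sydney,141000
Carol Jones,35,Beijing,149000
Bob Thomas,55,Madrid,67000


Filter: age > 30
Sort by: salary (descending)

Filtered records (6):
  Carol Jones, age 35, salary $149000
  Liam Moore, age 63, salary $119000
  Sam Anderson, age 57, salary $78000
  Bob Thomas, age 55, salary $67000
  Olivia Wilson, age 61, salary $52000
  Mia Harris, age 48, salary $48000

Highest salary: Carol Jones ($149000)

Carol Jones


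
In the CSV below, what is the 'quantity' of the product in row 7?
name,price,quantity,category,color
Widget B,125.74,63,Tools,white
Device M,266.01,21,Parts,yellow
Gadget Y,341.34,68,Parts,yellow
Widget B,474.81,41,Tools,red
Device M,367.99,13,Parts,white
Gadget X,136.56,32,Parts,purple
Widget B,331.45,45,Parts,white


Query: Row 7 ('Widget B'), column 'quantity'
Value: 45

45


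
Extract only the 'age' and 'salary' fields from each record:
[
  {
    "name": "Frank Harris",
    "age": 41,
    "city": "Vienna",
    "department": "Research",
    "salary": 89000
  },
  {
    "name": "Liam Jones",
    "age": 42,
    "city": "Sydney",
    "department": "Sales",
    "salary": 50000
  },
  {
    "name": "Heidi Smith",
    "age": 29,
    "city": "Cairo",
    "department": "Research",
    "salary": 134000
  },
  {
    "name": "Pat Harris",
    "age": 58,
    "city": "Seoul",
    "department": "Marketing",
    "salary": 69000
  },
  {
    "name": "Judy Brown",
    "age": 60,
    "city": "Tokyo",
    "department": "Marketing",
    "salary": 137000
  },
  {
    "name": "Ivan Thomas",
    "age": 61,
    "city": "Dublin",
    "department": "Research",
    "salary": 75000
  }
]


Original: 6 records with fields: name, age, city, department, salary
Keep: ['age', 'salary']
Drop: ['name', 'city', 'department']
Result: 6 records, 2 fields each

[
  {
    "age": 41,
    "salary": 89000
  },
  {
    "age": 42,
    "salary": 50000
  },
  {
    "age": 29,
    "salary": 134000
  },
  {
    "age": 58,
    "salary": 69000
  },
  {
    "age": 60,
    "salary": 137000
  },
  {
    "age": 61,
    "salary": 75000
  }
]


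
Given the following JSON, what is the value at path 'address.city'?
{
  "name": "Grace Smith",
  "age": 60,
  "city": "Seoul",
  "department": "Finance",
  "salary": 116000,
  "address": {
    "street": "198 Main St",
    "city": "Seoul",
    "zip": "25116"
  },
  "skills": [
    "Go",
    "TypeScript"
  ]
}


Query: address.city
Path: address -> city
Value: Seoul

Seoul


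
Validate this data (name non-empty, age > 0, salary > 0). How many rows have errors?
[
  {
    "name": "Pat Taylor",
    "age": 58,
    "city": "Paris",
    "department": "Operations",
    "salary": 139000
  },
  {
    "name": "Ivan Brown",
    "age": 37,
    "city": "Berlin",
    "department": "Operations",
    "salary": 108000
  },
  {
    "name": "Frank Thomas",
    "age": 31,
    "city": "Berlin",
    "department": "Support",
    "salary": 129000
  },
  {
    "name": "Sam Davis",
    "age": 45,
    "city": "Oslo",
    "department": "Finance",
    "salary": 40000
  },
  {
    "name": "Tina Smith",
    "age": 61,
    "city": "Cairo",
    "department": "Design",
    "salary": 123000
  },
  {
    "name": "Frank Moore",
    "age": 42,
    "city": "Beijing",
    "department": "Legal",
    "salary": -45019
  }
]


Validating 6 records:
Rules: name non-empty, age > 0, salary > 0

  Row 1 (Pat Taylor): OK
  Row 2 (Ivan Brown): OK
  Row 3 (Frank Thomas): OK
  Row 4 (Sam Davis): OK
  Row 5 (Tina Smith): OK
  Row 6 (Frank Moore): negative salary: -45019

Total errors: 1

1 errors


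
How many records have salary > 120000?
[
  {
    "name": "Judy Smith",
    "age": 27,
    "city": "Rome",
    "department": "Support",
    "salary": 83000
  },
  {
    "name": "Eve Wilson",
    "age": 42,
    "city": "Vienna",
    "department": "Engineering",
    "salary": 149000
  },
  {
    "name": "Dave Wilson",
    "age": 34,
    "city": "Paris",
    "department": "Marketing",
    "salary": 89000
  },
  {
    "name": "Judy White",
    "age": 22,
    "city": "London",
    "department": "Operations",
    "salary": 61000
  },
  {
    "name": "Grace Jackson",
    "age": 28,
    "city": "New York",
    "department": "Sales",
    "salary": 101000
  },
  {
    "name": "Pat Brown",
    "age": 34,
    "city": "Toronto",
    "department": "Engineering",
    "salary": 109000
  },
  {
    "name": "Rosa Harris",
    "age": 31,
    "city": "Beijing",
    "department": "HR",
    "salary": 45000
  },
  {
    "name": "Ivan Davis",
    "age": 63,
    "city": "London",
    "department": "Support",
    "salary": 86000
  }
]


Data: 8 records
Condition: salary > 120000

Checking each record:
  Judy Smith: 83000
  Eve Wilson: 149000 MATCH
  Dave Wilson: 89000
  Judy White: 61000
  Grace Jackson: 101000
  Pat Brown: 109000
  Rosa Harris: 45000
  Ivan Davis: 86000

Count: 1

1


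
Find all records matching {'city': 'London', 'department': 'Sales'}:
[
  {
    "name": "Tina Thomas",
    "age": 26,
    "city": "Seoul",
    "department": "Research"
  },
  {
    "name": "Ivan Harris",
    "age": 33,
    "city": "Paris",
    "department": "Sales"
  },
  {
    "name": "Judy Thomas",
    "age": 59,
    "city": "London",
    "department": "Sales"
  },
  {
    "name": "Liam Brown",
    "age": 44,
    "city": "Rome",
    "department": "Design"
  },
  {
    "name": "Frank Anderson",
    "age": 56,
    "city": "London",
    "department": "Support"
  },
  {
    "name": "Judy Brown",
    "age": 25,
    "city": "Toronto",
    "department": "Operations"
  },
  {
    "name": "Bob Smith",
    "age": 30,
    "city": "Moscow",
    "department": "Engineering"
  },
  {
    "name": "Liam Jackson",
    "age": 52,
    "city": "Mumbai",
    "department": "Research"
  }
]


Search criteria: {'city': 'London', 'department': 'Sales'}

Checking 8 records:
  Tina Thomas: {city: Seoul, department: Research}
  Ivan Harris: {city: Paris, department: Sales}
  Judy Thomas: {city: London, department: Sales} <-- MATCH
  Liam Brown: {city: Rome, department: Design}
  Frank Anderson: {city: London, department: Support}
  Judy Brown: {city: Toronto, department: Operations}
  Bob Smith: {city: Moscow, department: Engineering}
  Liam Jackson: {city: Mumbai, department: Research}

Matches: ["Judy Thomas"]

["Judy Thomas"]


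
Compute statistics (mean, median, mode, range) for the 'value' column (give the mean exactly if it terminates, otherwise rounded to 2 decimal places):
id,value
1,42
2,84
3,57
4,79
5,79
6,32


Data: [42, 84, 57, 79, 79, 32]
Count: 6
Sum: 373
Mean: 373/6 ≈ 62.17 (rounded to 2 decimal places)
Sorted: [32, 42, 57, 79, 79, 84]
Median: 68.0
Mode: 79 (2 times)
Range: 84 - 32 = 52
Min: 32, Max: 84

mean≈62.17, median=68.0, mode=79, range=52


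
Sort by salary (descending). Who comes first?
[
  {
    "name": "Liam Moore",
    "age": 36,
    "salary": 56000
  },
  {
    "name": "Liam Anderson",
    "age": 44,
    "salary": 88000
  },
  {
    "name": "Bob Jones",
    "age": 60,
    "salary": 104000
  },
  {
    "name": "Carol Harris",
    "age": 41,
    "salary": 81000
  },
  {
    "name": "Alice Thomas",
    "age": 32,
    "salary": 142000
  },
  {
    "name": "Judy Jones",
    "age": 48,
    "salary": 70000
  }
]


Sort by: salary (descending)

Sorted order:
  1. Alice Thomas (salary = 142000)
  2. Bob Jones (salary = 104000)
  3. Liam Anderson (salary = 88000)
  4. Carol Harris (salary = 81000)
  5. Judy Jones (salary = 70000)
  6. Liam Moore (salary = 56000)

First: Alice Thomas

Alice Thomas


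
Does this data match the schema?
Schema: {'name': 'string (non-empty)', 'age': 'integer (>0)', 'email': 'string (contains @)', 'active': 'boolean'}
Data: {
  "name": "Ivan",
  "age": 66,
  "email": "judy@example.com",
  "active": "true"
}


Validating each field against schema:
  name: OK (non-empty string)
  age: OK (positive integer)
  email: OK (string with @)
  active: FAIL ("true" is not a boolean)

Result: INVALID (1 error: active)

INVALID (1 error: active)


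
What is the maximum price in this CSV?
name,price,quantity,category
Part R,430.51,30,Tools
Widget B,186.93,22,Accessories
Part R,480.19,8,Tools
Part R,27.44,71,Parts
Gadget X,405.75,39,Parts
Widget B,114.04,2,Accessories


Computing maximum price:
Values: [430.51, 186.93, 480.19, 27.44, 405.75, 114.04]
Max = 480.19

480.19


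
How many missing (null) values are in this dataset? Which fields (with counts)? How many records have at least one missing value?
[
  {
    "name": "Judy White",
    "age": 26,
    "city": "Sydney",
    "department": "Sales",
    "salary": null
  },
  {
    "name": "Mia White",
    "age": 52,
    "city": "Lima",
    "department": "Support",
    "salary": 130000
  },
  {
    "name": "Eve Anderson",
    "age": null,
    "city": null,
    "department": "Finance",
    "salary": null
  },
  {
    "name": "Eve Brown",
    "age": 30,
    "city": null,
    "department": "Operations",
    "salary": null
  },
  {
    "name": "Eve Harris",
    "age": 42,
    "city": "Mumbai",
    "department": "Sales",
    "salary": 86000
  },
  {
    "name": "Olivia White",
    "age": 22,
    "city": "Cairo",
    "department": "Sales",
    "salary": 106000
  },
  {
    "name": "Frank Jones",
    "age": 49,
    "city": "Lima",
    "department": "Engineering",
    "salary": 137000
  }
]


Checking for missing (null) values in 7 records:

  Judy White: salary
  Mia White: complete
  Eve Anderson: age, city, salary
  Eve Brown: city, salary
  Eve Harris: complete
  Olivia White: complete
  Frank Jones: complete

Per field:
  name: 0 missing
  age: 1 missing
  city: 2 missing
  department: 0 missing
  salary: 3 missing

Total missing values: 6
Records with any missing: 3

6 missing values (age: 1, city: 2, salary: 3); 3 incomplete records


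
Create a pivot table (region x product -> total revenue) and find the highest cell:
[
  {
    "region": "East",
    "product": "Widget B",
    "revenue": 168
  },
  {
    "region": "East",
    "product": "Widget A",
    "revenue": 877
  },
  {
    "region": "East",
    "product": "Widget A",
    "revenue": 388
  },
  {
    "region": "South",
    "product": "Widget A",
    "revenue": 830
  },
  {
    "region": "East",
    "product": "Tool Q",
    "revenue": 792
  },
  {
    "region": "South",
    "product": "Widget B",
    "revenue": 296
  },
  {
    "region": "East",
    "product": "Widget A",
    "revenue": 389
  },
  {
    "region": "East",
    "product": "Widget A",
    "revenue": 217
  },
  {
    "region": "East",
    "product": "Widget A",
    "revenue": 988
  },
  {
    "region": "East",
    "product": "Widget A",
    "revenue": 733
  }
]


Pivot: region (rows) x product (columns) -> total revenue

     Tool Q        Widget A      Widget B    
East           792          3592           168  
South            0           830           296  

Highest: East / Widget A = $3592

East / Widget A = $3592


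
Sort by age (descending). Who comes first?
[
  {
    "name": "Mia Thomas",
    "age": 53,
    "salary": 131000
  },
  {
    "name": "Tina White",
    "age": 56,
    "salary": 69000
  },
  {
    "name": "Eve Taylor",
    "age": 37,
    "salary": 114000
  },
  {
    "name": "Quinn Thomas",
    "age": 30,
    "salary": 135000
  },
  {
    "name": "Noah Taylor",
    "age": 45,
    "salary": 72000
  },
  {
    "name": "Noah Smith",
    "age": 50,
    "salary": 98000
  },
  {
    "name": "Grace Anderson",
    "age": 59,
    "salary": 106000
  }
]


Sort by: age (descending)

Sorted order:
  1. Grace Anderson (age = 59)
  2. Tina White (age = 56)
  3. Mia Thomas (age = 53)
  4. Noah Smith (age = 50)
  5. Noah Taylor (age = 45)
  6. Eve Taylor (age = 37)
  7. Quinn Thomas (age = 30)

First: Grace Anderson

Grace Anderson


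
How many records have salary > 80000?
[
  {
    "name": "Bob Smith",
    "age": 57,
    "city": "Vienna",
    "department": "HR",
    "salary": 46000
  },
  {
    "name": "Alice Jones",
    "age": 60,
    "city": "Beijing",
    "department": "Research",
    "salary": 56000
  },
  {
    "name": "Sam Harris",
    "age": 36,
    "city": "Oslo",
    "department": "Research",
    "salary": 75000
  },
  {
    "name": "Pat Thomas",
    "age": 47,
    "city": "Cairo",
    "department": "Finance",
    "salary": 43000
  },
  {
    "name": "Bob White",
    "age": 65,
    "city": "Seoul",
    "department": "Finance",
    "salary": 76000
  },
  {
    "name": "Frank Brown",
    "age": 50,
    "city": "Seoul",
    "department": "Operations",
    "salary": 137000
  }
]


Data: 6 records
Condition: salary > 80000

Checking each record:
  Bob Smith: 46000
  Alice Jones: 56000
  Sam Harris: 75000
  Pat Thomas: 43000
  Bob White: 76000
  Frank Brown: 137000 MATCH

Count: 1

1


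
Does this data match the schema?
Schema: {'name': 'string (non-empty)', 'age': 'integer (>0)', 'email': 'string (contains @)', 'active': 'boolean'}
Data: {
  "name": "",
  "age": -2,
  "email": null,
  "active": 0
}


Validating each field against schema:
  name: FAIL ("" is an empty string)
  age: FAIL (-2 is not > 0)
  email: FAIL (null is not a string)
  active: FAIL (0 is not a boolean)

Result: INVALID (4 errors: name, age, email, active)

INVALID (4 errors: name, age, email, active)


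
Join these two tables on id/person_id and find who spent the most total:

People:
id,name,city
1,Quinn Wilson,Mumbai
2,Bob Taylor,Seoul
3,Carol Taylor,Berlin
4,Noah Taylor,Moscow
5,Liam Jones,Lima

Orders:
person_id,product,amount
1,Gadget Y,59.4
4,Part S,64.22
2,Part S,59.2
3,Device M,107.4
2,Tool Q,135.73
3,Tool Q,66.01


Join on: people.id = orders.person_id

Joined rows:
  Quinn Wilson (Mumbai) bought Gadget Y for $59.4
  Noah Taylor (Moscow) bought Part S for $64.22
  Bob Taylor (Seoul) bought Part S for $59.2
  Carol Taylor (Berlin) bought Device M for $107.4
  Bob Taylor (Seoul) bought Tool Q for $135.73
  Carol Taylor (Berlin) bought Tool Q for $66.01

Total per person:
  Bob Taylor: $194.93
  Carol Taylor: $173.41
  Noah Taylor: $64.22
  Quinn Wilson: $59.40

Top spender: Bob Taylor ($194.93)

Bob Taylor ($194.93)


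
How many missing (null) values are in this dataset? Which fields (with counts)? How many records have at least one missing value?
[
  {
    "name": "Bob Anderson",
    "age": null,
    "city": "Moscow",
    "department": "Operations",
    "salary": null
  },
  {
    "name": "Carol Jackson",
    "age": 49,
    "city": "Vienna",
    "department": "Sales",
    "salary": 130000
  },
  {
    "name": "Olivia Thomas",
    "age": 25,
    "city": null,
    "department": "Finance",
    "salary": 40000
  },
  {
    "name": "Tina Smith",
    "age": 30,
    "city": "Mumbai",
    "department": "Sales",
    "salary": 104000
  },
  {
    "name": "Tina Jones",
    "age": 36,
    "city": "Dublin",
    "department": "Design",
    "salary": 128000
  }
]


Checking for missing (null) values in 5 records:

  Bob Anderson: age, salary
  Carol Jackson: complete
  Olivia Thomas: city
  Tina Smith: complete
  Tina Jones: complete

Per field:
  name: 0 missing
  age: 1 missing
  city: 1 missing
  department: 0 missing
  salary: 1 missing

Total missing values: 3
Records with any missing: 2

3 missing values (age: 1, city: 1, salary: 1); 2 incomplete records


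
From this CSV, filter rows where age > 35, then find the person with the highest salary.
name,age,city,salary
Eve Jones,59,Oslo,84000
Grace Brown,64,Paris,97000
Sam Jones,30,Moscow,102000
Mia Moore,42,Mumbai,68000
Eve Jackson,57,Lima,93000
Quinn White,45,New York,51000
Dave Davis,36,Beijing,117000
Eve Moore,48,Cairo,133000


Filter: age > 35
Sort by: salary (descending)

Filtered records (7):
  Eve Moore, age 48, salary $133000
  Dave Davis, age 36, salary $117000
  Grace Brown, age 64, salary $97000
  Eve Jackson, age 57, salary $93000
  Eve Jones, age 59, salary $84000
  Mia Moore, age 42, salary $68000
  Quinn White, age 45, salary $51000

Highest salary: Eve Moore ($133000)

Eve Moore


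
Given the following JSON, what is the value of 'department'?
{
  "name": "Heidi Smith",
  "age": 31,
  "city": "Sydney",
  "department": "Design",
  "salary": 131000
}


Looking up field 'department'
Value: Design

Design


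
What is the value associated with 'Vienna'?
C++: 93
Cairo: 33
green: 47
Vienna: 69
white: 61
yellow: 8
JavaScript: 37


Looking up key 'Vienna'
Value: 69

69


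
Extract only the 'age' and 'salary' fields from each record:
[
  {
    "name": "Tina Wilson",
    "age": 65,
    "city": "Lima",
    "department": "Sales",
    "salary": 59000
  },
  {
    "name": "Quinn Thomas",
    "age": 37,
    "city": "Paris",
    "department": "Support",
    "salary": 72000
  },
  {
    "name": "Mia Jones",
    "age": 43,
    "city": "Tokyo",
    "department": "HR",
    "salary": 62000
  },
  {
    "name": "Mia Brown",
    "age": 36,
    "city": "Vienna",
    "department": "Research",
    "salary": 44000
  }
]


Original: 4 records with fields: name, age, city, department, salary
Keep: ['age', 'salary']
Drop: ['name', 'city', 'department']
Result: 4 records, 2 fields each

[
  {
    "age": 65,
    "salary": 59000
  },
  {
    "age": 37,
    "salary": 72000
  },
  {
    "age": 43,
    "salary": 62000
  },
  {
    "age": 36,
    "salary": 44000
  }
]


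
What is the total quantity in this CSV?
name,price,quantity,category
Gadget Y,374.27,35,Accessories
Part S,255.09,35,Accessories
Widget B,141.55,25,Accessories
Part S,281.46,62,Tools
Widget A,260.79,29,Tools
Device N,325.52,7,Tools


Computing total quantity:
Values: [35, 35, 25, 62, 29, 7]
Sum = 193

193


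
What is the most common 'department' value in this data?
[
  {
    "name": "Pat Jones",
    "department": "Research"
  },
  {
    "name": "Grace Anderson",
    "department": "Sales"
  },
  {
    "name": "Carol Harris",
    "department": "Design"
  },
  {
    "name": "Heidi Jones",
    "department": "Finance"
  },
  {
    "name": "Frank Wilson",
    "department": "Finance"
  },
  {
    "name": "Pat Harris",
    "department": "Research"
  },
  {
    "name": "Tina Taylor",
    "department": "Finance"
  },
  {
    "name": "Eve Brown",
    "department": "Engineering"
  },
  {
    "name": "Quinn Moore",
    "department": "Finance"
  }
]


Counting 'department' values across 9 records:

  Finance: 4 ####
  Research: 2 ##
  Sales: 1 #
  Design: 1 #
  Engineering: 1 #

Most common: Finance (4 times)

Finance (4 times)


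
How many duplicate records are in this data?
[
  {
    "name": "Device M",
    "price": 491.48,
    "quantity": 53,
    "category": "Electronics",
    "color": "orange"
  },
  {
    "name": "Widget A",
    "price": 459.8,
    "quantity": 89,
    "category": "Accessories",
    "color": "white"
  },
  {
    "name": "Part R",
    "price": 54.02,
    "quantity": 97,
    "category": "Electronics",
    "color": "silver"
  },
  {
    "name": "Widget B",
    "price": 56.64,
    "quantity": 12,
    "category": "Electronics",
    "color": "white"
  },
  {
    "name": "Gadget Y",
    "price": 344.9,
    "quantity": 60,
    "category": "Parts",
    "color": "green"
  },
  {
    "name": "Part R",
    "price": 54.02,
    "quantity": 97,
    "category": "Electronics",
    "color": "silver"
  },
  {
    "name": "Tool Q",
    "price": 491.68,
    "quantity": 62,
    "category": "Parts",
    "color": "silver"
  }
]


Checking 7 records for duplicates:

  Row 1: Device M ($491.48, qty 53)
  Row 2: Widget A ($459.8, qty 89)
  Row 3: Part R ($54.02, qty 97)
  Row 4: Widget B ($56.64, qty 12)
  Row 5: Gadget Y ($344.9, qty 60)
  Row 6: Part R ($54.02, qty 97) <-- DUPLICATE
  Row 7: Tool Q ($491.68, qty 62)

Duplicates found: 1
Unique records: 6

1 duplicates, 6 unique


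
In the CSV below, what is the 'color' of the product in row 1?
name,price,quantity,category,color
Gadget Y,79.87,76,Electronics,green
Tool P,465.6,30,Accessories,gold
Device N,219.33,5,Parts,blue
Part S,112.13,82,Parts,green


Query: Row 1 ('Gadget Y'), column 'color'
Value: green

green


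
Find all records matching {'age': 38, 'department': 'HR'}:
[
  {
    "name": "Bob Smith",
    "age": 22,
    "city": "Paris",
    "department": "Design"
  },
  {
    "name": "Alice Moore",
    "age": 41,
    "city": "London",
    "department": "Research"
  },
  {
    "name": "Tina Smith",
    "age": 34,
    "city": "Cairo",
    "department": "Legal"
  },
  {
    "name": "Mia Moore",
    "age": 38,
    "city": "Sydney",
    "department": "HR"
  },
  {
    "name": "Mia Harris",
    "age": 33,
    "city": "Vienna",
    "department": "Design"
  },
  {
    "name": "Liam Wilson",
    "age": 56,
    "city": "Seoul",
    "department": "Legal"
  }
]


Search criteria: {'age': 38, 'department': 'HR'}

Checking 6 records:
  Bob Smith: {age: 22, department: Design}
  Alice Moore: {age: 41, department: Research}
  Tina Smith: {age: 34, department: Legal}
  Mia Moore: {age: 38, department: HR} <-- MATCH
  Mia Harris: {age: 33, department: Design}
  Liam Wilson: {age: 56, department: Legal}

Matches: ["Mia Moore"]

["Mia Moore"]


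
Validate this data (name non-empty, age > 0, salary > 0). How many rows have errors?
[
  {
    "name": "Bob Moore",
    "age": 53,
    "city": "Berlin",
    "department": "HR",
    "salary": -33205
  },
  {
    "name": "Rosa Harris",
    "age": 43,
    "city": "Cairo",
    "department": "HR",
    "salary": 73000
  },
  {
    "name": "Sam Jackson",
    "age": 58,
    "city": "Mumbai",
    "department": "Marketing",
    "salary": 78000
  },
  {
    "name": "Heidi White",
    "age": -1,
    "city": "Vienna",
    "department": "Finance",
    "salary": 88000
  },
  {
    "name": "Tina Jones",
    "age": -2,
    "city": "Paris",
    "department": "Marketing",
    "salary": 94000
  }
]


Validating 5 records:
Rules: name non-empty, age > 0, salary > 0

  Row 1 (Bob Moore): negative salary: -33205
  Row 2 (Rosa Harris): OK
  Row 3 (Sam Jackson): OK
  Row 4 (Heidi White): negative age: -1
  Row 5 (Tina Jones): negative age: -2

Total errors: 3

3 errors


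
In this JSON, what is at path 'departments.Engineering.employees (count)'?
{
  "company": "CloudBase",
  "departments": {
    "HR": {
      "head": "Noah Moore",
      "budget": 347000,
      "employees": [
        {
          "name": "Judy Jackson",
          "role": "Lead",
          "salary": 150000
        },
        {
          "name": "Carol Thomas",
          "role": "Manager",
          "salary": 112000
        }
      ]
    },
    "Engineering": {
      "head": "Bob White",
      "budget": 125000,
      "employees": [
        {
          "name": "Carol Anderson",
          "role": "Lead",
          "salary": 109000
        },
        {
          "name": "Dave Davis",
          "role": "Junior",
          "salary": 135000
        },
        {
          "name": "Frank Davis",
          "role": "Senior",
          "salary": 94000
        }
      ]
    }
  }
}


Path: departments.Engineering.employees (count)

Navigate:
  -> departments
  -> Engineering
  -> employees (array, length 3)

3


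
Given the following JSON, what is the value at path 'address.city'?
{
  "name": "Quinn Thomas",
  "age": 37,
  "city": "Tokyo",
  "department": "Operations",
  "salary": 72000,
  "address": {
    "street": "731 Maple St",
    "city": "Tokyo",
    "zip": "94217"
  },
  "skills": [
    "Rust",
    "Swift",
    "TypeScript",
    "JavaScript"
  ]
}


Query: address.city
Path: address -> city
Value: Tokyo

Tokyo


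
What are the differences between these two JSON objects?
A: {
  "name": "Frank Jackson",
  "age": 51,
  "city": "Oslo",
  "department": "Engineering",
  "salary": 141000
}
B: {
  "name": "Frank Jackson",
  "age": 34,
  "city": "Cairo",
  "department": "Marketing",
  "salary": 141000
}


Comparing each field (in key order):
  name: same
  age: DIFFERENT
  city: DIFFERENT
  department: DIFFERENT
  salary: same
Differences:
  age: 51 -> 34
  city: Oslo -> Cairo
  department: Engineering -> Marketing

3 field(s) changed

3 changes: age, city, department


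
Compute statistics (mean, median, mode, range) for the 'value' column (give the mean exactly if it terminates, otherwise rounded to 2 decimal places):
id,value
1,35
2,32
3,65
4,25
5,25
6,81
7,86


Data: [35, 32, 65, 25, 25, 81, 86]
Count: 7
Sum: 349
Mean: 349/7 ≈ 49.86 (rounded to 2 decimal places)
Sorted: [25, 25, 32, 35, 65, 81, 86]
Median: 35.0
Mode: 25 (2 times)
Range: 86 - 25 = 61
Min: 25, Max: 86

mean≈49.86, median=35.0, mode=25, range=61


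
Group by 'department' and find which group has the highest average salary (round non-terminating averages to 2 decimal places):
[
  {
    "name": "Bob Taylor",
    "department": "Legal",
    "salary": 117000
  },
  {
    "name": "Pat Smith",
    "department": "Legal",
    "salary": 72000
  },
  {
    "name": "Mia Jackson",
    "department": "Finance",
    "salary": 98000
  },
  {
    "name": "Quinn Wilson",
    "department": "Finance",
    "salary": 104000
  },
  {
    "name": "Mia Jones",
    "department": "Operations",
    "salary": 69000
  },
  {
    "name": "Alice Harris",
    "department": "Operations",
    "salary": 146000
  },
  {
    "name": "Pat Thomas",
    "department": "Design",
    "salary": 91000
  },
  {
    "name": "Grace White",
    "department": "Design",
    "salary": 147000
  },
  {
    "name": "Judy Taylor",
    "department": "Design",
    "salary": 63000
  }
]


Group by: department

Groups:
  Design: 3 people, avg salary = 301000/3 ≈ $100333.33
  Finance: 2 people, avg salary = 202000/2 = $101000
  Legal: 2 people, avg salary = 189000/2 = $94500
  Operations: 2 people, avg salary = 215000/2 = $107500

Highest average salary: Operations ($107500)

Operations ($107500)


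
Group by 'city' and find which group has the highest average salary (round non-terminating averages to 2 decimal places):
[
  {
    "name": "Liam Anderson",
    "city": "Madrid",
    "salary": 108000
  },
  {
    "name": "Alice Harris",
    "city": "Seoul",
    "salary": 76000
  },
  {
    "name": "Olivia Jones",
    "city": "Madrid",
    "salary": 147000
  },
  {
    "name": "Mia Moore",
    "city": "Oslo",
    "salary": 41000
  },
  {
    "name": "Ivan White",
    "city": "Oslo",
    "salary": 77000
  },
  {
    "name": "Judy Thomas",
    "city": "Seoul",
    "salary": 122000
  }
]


Group by: city

Groups:
  Madrid: 2 people, avg salary = 255000/2 = $127500
  Oslo: 2 people, avg salary = 118000/2 = $59000
  Seoul: 2 people, avg salary = 198000/2 = $99000

Highest average salary: Madrid ($127500)

Madrid ($127500)


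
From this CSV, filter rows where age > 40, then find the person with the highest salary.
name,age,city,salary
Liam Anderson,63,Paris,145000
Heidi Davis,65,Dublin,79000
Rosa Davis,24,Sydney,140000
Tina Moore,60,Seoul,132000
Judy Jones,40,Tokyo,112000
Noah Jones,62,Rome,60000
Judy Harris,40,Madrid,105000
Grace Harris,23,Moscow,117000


Filter: age > 40
Sort by: salary (descending)

Filtered records (4):
  Liam Anderson, age 63, salary $145000
  Tina Moore, age 60, salary $132000
  Heidi Davis, age 65, salary $79000
  Noah Jones, age 62, salary $60000

Highest salary: Liam Anderson ($145000)

Liam Anderson


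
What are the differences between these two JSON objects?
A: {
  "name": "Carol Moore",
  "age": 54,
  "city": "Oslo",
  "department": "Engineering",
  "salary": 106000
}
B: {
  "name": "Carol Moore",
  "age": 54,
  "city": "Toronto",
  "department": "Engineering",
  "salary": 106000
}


Comparing each field (in key order):
  name: same
  age: same
  city: DIFFERENT
  department: same
  salary: same
Differences:
  city: Oslo -> Toronto

1 field(s) changed

1 change: city


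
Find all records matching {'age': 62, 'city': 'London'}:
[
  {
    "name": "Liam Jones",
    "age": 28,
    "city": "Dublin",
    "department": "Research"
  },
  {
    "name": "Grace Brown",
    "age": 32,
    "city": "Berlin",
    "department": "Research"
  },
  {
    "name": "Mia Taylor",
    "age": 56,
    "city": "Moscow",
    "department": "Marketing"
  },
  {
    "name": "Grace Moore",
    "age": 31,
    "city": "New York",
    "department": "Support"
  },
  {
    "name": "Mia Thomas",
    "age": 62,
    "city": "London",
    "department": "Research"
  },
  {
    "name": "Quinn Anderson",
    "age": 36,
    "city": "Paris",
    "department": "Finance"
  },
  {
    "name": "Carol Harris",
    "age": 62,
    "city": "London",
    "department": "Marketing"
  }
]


Search criteria: {'age': 62, 'city': 'London'}

Checking 7 records:
  Liam Jones: {age: 28, city: Dublin}
  Grace Brown: {age: 32, city: Berlin}
  Mia Taylor: {age: 56, city: Moscow}
  Grace Moore: {age: 31, city: New York}
  Mia Thomas: {age: 62, city: London} <-- MATCH
  Quinn Anderson: {age: 36, city: Paris}
  Carol Harris: {age: 62, city: London} <-- MATCH

Matches: ["Mia Thomas", "Carol Harris"]

["Mia Thomas", "Carol Harris"]


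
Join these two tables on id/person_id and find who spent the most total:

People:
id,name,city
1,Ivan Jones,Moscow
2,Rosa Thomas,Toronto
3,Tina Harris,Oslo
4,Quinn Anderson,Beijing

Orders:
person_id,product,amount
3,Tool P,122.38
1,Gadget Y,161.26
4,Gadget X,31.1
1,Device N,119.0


Join on: people.id = orders.person_id

Joined rows:
  Tina Harris (Oslo) bought Tool P for $122.38
  Ivan Jones (Moscow) bought Gadget Y for $161.26
  Quinn Anderson (Beijing) bought Gadget X for $31.1
  Ivan Jones (Moscow) bought Device N for $119.0

Total per person:
  Ivan Jones: $280.26
  Tina Harris: $122.38
  Quinn Anderson: $31.10

Top spender: Ivan Jones ($280.26)

Ivan Jones ($280.26)


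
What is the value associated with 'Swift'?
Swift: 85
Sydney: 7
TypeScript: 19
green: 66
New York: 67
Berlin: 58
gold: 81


Looking up key 'Swift'
Value: 85

85


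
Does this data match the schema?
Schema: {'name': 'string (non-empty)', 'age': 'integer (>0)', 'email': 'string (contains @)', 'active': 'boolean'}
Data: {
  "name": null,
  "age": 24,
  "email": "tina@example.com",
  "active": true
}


Validating each field against schema:
  name: FAIL (null is not a string)
  age: OK (positive integer)
  email: OK (string with @)
  active: OK (boolean)

Result: INVALID (1 error: name)

INVALID (1 error: name)


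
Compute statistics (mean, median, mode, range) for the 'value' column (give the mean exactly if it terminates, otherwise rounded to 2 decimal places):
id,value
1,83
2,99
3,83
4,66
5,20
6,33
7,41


Data: [83, 99, 83, 66, 20, 33, 41]
Count: 7
Sum: 425
Mean: 425/7 ≈ 60.71 (rounded to 2 decimal places)
Sorted: [20, 33, 41, 66, 83, 83, 99]
Median: 66.0
Mode: 83 (2 times)
Range: 99 - 20 = 79
Min: 20, Max: 99

mean≈60.71, median=66.0, mode=83, range=79


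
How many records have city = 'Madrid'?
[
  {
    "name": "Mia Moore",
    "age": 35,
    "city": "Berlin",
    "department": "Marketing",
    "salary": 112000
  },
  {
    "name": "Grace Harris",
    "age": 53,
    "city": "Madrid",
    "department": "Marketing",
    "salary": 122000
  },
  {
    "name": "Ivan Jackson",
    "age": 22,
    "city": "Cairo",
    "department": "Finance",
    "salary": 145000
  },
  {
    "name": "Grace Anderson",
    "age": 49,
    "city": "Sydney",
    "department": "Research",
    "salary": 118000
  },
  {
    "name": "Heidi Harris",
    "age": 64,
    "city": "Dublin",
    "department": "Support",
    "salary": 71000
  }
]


Data: 5 records
Condition: city = 'Madrid'

Checking each record:
  Mia Moore: Berlin
  Grace Harris: Madrid MATCH
  Ivan Jackson: Cairo
  Grace Anderson: Sydney
  Heidi Harris: Dublin

Count: 1

1


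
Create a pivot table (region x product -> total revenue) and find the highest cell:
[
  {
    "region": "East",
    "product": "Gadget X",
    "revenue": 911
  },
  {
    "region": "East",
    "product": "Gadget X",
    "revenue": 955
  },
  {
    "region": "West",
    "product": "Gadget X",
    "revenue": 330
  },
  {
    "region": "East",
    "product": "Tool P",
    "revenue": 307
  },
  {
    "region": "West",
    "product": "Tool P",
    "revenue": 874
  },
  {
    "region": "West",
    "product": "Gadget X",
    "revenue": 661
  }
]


Pivot: region (rows) x product (columns) -> total revenue

     Gadget X      Tool P      
East          1866           307  
West           991           874  

Highest: East / Gadget X = $1866

East / Gadget X = $1866


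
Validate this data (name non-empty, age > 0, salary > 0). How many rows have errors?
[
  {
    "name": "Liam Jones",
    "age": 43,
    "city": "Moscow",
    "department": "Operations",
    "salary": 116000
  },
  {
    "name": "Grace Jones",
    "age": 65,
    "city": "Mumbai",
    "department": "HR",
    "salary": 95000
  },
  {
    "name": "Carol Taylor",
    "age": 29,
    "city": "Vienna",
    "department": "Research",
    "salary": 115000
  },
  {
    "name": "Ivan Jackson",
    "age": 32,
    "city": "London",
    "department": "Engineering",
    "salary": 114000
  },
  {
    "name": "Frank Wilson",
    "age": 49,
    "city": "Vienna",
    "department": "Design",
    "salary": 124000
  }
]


Validating 5 records:
Rules: name non-empty, age > 0, salary > 0

  Row 1 (Liam Jones): OK
  Row 2 (Grace Jones): OK
  Row 3 (Carol Taylor): OK
  Row 4 (Ivan Jackson): OK
  Row 5 (Frank Wilson): OK

Total errors: 0

0 errors


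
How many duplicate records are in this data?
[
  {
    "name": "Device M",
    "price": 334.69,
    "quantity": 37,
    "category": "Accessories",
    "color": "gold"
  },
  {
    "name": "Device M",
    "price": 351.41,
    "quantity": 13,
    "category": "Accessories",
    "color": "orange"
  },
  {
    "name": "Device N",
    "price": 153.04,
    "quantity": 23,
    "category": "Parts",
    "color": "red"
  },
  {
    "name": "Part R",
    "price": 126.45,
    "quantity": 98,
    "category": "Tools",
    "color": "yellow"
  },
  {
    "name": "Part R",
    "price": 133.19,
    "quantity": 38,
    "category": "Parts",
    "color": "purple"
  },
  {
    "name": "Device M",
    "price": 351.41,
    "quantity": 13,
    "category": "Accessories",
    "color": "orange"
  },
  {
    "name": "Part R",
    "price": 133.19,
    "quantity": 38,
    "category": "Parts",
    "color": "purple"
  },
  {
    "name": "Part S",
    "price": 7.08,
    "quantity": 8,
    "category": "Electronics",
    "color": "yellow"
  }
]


Checking 8 records for duplicates:

  Row 1: Device M ($334.69, qty 37)
  Row 2: Device M ($351.41, qty 13)
  Row 3: Device N ($153.04, qty 23)
  Row 4: Part R ($126.45, qty 98)
  Row 5: Part R ($133.19, qty 38)
  Row 6: Device M ($351.41, qty 13) <-- DUPLICATE
  Row 7: Part R ($133.19, qty 38) <-- DUPLICATE
  Row 8: Part S ($7.08, qty 8)

Duplicates found: 2
Unique records: 6

2 duplicates, 6 unique


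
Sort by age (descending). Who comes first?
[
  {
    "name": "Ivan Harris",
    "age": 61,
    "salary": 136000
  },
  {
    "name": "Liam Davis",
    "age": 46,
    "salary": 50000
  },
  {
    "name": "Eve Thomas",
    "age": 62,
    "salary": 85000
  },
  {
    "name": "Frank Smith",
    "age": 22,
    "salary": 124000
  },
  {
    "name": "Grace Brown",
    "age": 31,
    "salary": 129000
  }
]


Sort by: age (descending)

Sorted order:
  1. Eve Thomas (age = 62)
  2. Ivan Harris (age = 61)
  3. Liam Davis (age = 46)
  4. Grace Brown (age = 31)
  5. Frank Smith (age = 22)

First: Eve Thomas

Eve Thomas


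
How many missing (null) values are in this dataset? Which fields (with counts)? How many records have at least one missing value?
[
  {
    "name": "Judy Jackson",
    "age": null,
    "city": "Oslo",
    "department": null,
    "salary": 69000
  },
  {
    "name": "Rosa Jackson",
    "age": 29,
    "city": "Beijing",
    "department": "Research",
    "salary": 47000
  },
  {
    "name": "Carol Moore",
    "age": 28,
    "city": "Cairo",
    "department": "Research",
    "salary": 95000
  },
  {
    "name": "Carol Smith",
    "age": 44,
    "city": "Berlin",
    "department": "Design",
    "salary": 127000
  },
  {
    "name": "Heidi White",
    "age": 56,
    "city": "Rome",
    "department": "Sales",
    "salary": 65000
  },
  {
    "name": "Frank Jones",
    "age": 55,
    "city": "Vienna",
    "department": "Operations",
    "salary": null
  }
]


Checking for missing (null) values in 6 records:

  Judy Jackson: age, department
  Rosa Jackson: complete
  Carol Moore: complete
  Carol Smith: complete
  Heidi White: complete
  Frank Jones: salary

Per field:
  name: 0 missing
  age: 1 missing
  city: 0 missing
  department: 1 missing
  salary: 1 missing

Total missing values: 3
Records with any missing: 2

3 missing values (age: 1, department: 1, salary: 1); 2 incomplete records
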